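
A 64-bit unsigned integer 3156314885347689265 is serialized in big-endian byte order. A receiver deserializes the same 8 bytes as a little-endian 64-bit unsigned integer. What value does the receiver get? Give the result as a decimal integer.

3549801141703003435

3156314885347689265 in 64-bit hexadecimal is 0x2BCD7BAA546D4331.
Stored big-endian, the bytes at ascending addresses are 2B CD 7B AA 54 6D 43 31.
Read back as little-endian, the first byte is least significant, giving 0x31436D54AA7BCD2B.
0x31436D54AA7BCD2B = 3549801141703003435.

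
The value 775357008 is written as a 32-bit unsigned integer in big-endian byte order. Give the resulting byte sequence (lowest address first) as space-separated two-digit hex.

2E 37 02 50

775357008 in hexadecimal, padded to 32 bits, is 0x2E370250.
Split into bytes (most-significant first): 2E 37 02 50.
Big-endian: lowest address holds the most-significant byte.
So the memory order matches the most-significant-first order: 2E 37 02 50.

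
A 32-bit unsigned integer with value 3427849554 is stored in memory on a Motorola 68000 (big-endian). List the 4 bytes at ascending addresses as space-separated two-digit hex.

CC 50 D5 52

3427849554 in hexadecimal, padded to 32 bits, is 0xCC50D552.
Split into bytes (most-significant first): CC 50 D5 52.
Big-endian: lowest address holds the most-significant byte.
So the memory order matches the most-significant-first order: CC 50 D5 52.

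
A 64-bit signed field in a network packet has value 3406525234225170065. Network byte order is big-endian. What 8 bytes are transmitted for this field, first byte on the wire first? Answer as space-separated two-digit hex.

3406525234225170065 in hexadecimal, padded to 64 bits, is 0x2F4668A6E8654691.
Split into bytes (most-significant first): 2F 46 68 A6 E8 65 46 91.
Big-endian: lowest address holds the most-significant byte.
So the memory order matches the most-significant-first order: 2F 46 68 A6 E8 65 46 91.

2F 46 68 A6 E8 65 46 91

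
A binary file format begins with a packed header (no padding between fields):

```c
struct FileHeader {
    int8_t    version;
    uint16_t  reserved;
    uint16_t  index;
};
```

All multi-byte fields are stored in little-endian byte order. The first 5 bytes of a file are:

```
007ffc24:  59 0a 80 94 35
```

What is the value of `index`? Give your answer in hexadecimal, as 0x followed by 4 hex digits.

0x3594

`index` follows `version` (1 B), `reserved` (2 B), so it starts at offset 1 + 2 = 3 and occupies 2 bytes.
Bytes at offsets 3..4: 94 35.
Little-endian stores the least-significant byte at the lowest address.
Reassemble most-significant byte first: 35 94 → 0x3594.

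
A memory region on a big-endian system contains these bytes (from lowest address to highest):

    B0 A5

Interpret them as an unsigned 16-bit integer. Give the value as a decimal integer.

45221

Big-endian stores the most-significant byte at the lowest address.
The bytes are already most-significant first: 0xB0A5.
0xB0A5 = 45221.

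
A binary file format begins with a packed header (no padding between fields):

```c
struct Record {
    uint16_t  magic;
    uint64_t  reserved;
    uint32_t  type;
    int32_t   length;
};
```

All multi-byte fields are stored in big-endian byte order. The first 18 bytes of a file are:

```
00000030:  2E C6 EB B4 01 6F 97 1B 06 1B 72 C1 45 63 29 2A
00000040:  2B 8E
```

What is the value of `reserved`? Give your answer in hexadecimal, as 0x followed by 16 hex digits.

0xEBB4016F971B061B

`reserved` follows `magic` (2 bytes), so it starts at byte offset 2 and occupies 8 bytes.
Bytes at offsets 2..9: EB B4 01 6F 97 1B 06 1B.
In big-endian order the high byte comes first in memory.
The bytes are already most-significant first: 0xEBB4016F971B061B.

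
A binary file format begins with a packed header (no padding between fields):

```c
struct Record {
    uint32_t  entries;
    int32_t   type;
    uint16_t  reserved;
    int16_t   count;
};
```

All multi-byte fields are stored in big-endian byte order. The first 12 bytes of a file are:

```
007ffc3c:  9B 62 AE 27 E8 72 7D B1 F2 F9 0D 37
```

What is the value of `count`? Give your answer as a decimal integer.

`count` follows `entries` (4 B), `type` (4 B), `reserved` (2 B), so it starts at offset 4 + 4 + 2 = 10 and occupies 2 bytes.
Bytes at offsets 10..11: 0D 37.
Big-endian stores the most-significant byte at the lowest address.
The bytes are already most-significant first: 0x0D37.
0x0D37 = 3383.

3383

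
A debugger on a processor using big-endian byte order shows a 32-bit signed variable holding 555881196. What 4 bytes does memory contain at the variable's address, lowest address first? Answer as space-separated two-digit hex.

555881196 in hexadecimal, padded to 32 bits, is 0x212212EC.
Split into bytes (most-significant first): 21 22 12 EC.
Big-endian stores the most-significant byte at the lowest address.
So the memory order matches the most-significant-first order: 21 22 12 EC.

21 22 12 EC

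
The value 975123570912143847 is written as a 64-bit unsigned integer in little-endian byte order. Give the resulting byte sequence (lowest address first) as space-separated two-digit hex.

975123570912143847 in hexadecimal, padded to 64 bits, is 0x0D8855B8A85429E7.
Split into bytes (most-significant first): 0D 88 55 B8 A8 54 29 E7.
Little-endian stores the least-significant byte at the lowest address.
So at ascending addresses the bytes are E7 29 54 A8 B8 55 88 0D.

E7 29 54 A8 B8 55 88 0D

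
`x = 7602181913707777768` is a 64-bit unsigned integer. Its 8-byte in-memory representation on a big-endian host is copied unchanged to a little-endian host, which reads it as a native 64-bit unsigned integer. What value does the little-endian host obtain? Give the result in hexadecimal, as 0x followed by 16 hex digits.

7602181913707777768 in 64-bit hexadecimal is 0x6980602C24738EE8.
Stored big-endian, the bytes at ascending addresses are 69 80 60 2C 24 73 8E E8.
Read back as little-endian, the first byte is least significant, giving 0xE88E73242C608069.

0xE88E73242C608069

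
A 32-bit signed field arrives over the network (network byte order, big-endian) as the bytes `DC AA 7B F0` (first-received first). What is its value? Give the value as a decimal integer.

-592806928

Big-endian stores the most-significant byte at the lowest address.
The bytes are already most-significant first: 0xDCAA7BF0.
Top bit is set, so as a signed 32-bit value this is 0xDCAA7BF0 − 2^32 = -592806928.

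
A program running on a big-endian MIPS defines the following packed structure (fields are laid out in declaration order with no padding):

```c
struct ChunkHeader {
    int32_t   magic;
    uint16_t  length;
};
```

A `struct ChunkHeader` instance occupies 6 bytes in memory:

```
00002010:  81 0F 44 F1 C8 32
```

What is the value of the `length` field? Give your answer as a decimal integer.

51250

`length` follows `magic` (4 bytes), so it starts at byte offset 4 and occupies 2 bytes.
Bytes at offsets 4..5: C8 32.
Big-endian stores the most-significant byte at the lowest address.
The bytes are already most-significant first: 0xC832.
0xC832 = 51250.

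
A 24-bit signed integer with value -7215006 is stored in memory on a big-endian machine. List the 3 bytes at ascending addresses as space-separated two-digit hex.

Two's complement of -7215006 in 24 bits: 7215006 = 0x6E179E; invert → 0x91E861; add 1 → 0x91E862.
Split into bytes (most-significant first): 91 E8 62.
Big-endian stores the most-significant byte at the lowest address.
So the memory order matches the most-significant-first order: 91 E8 62.

91 E8 62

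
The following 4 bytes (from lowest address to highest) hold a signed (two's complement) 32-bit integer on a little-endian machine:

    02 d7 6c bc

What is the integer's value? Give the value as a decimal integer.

In little-endian order the low byte comes first in memory.
Reassemble most-significant byte first: BC 6C D7 02 → 0xBC6CD702.
Top bit is set, so as a signed 32-bit value this is 0xBC6CD702 − 2^32 = -1133717758.

-1133717758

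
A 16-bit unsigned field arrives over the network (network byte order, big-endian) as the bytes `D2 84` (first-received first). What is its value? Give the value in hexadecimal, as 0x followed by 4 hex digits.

0xD284

Big-endian: lowest address holds the most-significant byte.
The bytes are already most-significant first: 0xD284.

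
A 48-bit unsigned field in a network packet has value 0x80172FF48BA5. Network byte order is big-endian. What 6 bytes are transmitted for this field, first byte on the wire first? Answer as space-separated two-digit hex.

80 17 2F F4 8B A5

Split into bytes (most-significant first): 80 17 2F F4 8B A5.
Big-endian stores the most-significant byte at the lowest address.
So the memory order matches the most-significant-first order: 80 17 2F F4 8B A5.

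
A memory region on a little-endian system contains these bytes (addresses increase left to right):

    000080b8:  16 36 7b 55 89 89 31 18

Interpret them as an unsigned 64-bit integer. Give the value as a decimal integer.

Little-endian: lowest address holds the least-significant byte.
Reassemble most-significant byte first: 18 31 89 89 55 7B 36 16 → 0x18318989557B3616.
0x18318989557B3616 = 1743325753706755606.

1743325753706755606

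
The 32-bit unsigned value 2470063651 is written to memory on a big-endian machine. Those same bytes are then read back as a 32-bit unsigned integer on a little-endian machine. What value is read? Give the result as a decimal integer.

2470063651 in 32-bit hexadecimal is 0x933A2E23.
Stored big-endian, the bytes at ascending addresses are 93 3A 2E 23.
Read back as little-endian, the first byte is least significant, giving 0x232E3A93.
0x232E3A93 = 590232211.

590232211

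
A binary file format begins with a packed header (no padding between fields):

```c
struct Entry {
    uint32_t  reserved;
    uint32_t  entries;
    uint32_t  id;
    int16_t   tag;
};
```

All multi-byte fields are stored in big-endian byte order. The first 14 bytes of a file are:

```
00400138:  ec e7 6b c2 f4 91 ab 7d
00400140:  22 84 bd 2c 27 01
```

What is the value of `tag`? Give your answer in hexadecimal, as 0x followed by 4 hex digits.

0x2701

`tag` follows `reserved` (4 B), `entries` (4 B), `id` (4 B), so it starts at offset 4 + 4 + 4 = 12 and occupies 2 bytes.
Bytes at offsets 12..13: 27 01.
Big-endian stores the most-significant byte at the lowest address.
The bytes are already most-significant first: 0x2701.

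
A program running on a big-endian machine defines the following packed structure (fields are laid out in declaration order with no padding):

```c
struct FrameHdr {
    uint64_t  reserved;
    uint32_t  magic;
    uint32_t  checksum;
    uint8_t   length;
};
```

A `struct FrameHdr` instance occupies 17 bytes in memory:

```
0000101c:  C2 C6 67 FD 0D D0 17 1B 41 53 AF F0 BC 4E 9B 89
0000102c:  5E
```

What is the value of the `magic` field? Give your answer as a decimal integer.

1096003568

`magic` follows `reserved` (8 bytes), so it starts at byte offset 8 and occupies 4 bytes.
Bytes at offsets 8..11: 41 53 AF F0.
In big-endian order the high byte comes first in memory.
The bytes are already most-significant first: 0x4153AFF0.
0x4153AFF0 = 1096003568.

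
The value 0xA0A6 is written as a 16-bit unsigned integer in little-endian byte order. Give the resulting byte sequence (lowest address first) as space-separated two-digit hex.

A6 A0

Split into bytes (most-significant first): A0 A6.
Little-endian: lowest address holds the least-significant byte.
So at ascending addresses the bytes are A6 A0.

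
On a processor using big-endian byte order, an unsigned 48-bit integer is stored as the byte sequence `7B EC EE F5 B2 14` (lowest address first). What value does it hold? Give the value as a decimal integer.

136257551577620

Big-endian stores the most-significant byte at the lowest address.
The bytes are already most-significant first: 0x7BECEEF5B214.
0x7BECEEF5B214 = 136257551577620.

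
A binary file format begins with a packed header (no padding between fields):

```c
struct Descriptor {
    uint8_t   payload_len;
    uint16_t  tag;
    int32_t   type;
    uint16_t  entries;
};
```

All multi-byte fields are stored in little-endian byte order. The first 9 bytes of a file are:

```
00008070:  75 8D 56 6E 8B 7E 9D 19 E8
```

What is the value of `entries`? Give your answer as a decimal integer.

59417

`entries` follows `payload_len` (1 B), `tag` (2 B), `type` (4 B), so it starts at offset 1 + 2 + 4 = 7 and occupies 2 bytes.
Bytes at offsets 7..8: 19 E8.
In little-endian order the low byte comes first in memory.
Reassemble most-significant byte first: E8 19 → 0xE819.
0xE819 = 59417.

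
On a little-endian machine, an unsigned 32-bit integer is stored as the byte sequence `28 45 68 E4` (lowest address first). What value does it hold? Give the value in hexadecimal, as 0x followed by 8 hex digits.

Little-endian stores the least-significant byte at the lowest address.
Reassemble most-significant byte first: E4 68 45 28 → 0xE4684528.

0xE4684528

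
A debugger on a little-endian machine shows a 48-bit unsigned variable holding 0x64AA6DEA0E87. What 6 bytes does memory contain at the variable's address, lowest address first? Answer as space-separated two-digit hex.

Split into bytes (most-significant first): 64 AA 6D EA 0E 87.
Little-endian stores the least-significant byte at the lowest address.
So at ascending addresses the bytes are 87 0E EA 6D AA 64.

87 0E EA 6D AA 64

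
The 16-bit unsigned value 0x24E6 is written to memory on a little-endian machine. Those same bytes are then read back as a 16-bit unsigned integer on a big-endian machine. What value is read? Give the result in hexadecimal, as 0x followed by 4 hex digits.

0xE624

Stored little-endian, the bytes at ascending addresses are E6 24.
Read back as big-endian, the last byte is least significant, giving 0xE624.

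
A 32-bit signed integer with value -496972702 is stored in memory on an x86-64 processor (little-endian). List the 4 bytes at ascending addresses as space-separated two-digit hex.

62 CC 60 E2

Two's complement of -496972702 in 32 bits: 496972702 = 0x1D9F339E; invert → 0xE260CC61; add 1 → 0xE260CC62.
Split into bytes (most-significant first): E2 60 CC 62.
Little-endian stores the least-significant byte at the lowest address.
So at ascending addresses the bytes are 62 CC 60 E2.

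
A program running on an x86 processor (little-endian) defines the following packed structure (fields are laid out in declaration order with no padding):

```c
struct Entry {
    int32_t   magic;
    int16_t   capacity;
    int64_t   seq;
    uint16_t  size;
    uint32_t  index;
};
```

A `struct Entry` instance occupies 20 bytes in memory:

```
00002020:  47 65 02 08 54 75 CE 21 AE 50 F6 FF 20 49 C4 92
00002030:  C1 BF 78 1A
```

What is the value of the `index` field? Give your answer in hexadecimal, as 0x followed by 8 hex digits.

`index` follows `magic` (4 B), `capacity` (2 B), `seq` (8 B), `size` (2 B), so it starts at offset 4 + 2 + 8 + 2 = 16 and occupies 4 bytes.
Bytes at offsets 16..19: C1 BF 78 1A.
In little-endian order the low byte comes first in memory.
Reassemble most-significant byte first: 1A 78 BF C1 → 0x1A78BFC1.

0x1A78BFC1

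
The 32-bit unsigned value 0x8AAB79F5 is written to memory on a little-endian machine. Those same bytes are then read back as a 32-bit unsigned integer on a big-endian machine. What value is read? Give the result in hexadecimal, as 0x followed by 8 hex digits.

Stored little-endian, the bytes at ascending addresses are F5 79 AB 8A.
Read back as big-endian, the last byte is least significant, giving 0xF579AB8A.

0xF579AB8A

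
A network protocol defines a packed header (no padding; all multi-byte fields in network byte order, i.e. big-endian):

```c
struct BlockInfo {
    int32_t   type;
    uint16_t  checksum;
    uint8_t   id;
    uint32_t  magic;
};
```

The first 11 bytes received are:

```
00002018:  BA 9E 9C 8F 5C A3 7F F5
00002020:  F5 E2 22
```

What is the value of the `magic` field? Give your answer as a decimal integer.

`magic` follows `type` (4 B), `checksum` (2 B), `id` (1 B), so it starts at offset 4 + 2 + 1 = 7 and occupies 4 bytes.
Bytes at offsets 7..10: F5 F5 E2 22.
Big-endian stores the most-significant byte at the lowest address.
The bytes are already most-significant first: 0xF5F5E222.
0xF5F5E222 = 4126532130.

4126532130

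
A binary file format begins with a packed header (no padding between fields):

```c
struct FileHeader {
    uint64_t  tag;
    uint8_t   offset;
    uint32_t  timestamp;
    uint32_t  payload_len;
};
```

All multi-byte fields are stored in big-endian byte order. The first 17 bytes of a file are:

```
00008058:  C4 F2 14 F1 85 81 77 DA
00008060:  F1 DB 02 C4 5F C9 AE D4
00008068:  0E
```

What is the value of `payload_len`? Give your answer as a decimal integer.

3383677966

`payload_len` follows `tag` (8 B), `offset` (1 B), `timestamp` (4 B), so it starts at offset 8 + 1 + 4 = 13 and occupies 4 bytes.
Bytes at offsets 13..16: C9 AE D4 0E.
Big-endian: lowest address holds the most-significant byte.
The bytes are already most-significant first: 0xC9AED40E.
0xC9AED40E = 3383677966.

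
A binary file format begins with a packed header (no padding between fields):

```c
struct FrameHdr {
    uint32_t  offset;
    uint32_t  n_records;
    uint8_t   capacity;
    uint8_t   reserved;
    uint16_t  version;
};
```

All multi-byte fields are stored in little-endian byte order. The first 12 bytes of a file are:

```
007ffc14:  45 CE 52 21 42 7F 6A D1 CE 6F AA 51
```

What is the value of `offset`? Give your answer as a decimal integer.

559074885

`offset` is the first field, at byte offset 0, occupying 4 bytes.
Bytes at offsets 0..3: 45 CE 52 21.
In little-endian order the low byte comes first in memory.
Reassemble most-significant byte first: 21 52 CE 45 → 0x2152CE45.
0x2152CE45 = 559074885.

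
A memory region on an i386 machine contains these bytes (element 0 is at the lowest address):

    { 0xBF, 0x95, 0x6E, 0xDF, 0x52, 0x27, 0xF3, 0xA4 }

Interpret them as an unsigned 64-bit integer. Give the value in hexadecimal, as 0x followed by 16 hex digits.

Little-endian: lowest address holds the least-significant byte.
Reassemble most-significant byte first: A4 F3 27 52 DF 6E 95 BF → 0xA4F32752DF6E95BF.

0xA4F32752DF6E95BF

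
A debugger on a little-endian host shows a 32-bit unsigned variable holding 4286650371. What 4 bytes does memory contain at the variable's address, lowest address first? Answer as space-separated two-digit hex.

4286650371 in hexadecimal, padded to 32 bits, is 0xFF811803.
Split into bytes (most-significant first): FF 81 18 03.
Little-endian stores the least-significant byte at the lowest address.
So at ascending addresses the bytes are 03 18 81 FF.

03 18 81 FF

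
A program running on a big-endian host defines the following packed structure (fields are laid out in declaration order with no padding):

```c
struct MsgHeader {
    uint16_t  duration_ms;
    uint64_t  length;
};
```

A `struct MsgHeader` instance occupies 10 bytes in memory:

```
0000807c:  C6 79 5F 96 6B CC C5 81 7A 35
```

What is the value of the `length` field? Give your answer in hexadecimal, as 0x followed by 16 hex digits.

0x5F966BCCC5817A35

`length` follows `duration_ms` (2 bytes), so it starts at byte offset 2 and occupies 8 bytes.
Bytes at offsets 2..9: 5F 96 6B CC C5 81 7A 35.
Big-endian: lowest address holds the most-significant byte.
The bytes are already most-significant first: 0x5F966BCCC5817A35.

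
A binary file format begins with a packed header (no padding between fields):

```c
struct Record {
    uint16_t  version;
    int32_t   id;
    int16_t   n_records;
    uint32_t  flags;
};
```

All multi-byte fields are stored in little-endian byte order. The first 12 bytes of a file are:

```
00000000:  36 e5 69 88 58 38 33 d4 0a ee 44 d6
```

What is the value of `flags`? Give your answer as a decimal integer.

3594841610

`flags` follows `version` (2 B), `id` (4 B), `n_records` (2 B), so it starts at offset 2 + 4 + 2 = 8 and occupies 4 bytes.
Bytes at offsets 8..11: 0A EE 44 D6.
In little-endian order the low byte comes first in memory.
Reassemble most-significant byte first: D6 44 EE 0A → 0xD644EE0A.
0xD644EE0A = 3594841610.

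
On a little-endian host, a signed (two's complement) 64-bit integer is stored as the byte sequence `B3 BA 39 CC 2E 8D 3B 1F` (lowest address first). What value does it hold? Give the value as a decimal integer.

2250547670936042163

Little-endian: lowest address holds the least-significant byte.
Reassemble most-significant byte first: 1F 3B 8D 2E CC 39 BA B3 → 0x1F3B8D2ECC39BAB3.
0x1F3B8D2ECC39BAB3 = 2250547670936042163.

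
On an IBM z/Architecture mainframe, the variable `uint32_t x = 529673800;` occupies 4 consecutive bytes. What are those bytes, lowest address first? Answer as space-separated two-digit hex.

1F 92 2E 48

529673800 in hexadecimal, padded to 32 bits, is 0x1F922E48.
Split into bytes (most-significant first): 1F 92 2E 48.
In big-endian order the high byte comes first in memory.
So the memory order matches the most-significant-first order: 1F 92 2E 48.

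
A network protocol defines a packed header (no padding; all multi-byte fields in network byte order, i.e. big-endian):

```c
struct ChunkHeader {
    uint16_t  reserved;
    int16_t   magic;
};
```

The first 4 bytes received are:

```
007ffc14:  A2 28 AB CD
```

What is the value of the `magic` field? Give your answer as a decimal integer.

`magic` follows `reserved` (2 bytes), so it starts at byte offset 2 and occupies 2 bytes.
Bytes at offsets 2..3: AB CD.
In big-endian order the high byte comes first in memory.
The bytes are already most-significant first: 0xABCD.
Top bit is set, so as a signed 16-bit value this is 0xABCD − 2^16 = -21555.

-21555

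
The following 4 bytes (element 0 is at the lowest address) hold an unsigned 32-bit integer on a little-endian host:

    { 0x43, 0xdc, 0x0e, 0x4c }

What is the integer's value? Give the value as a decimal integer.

1276042307

In little-endian order the low byte comes first in memory.
Reassemble most-significant byte first: 4C 0E DC 43 → 0x4C0EDC43.
0x4C0EDC43 = 1276042307.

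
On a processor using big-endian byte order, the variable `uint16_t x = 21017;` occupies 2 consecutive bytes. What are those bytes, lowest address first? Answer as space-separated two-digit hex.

52 19

21017 in hexadecimal, padded to 16 bits, is 0x5219.
Split into bytes (most-significant first): 52 19.
Big-endian stores the most-significant byte at the lowest address.
So the memory order matches the most-significant-first order: 52 19.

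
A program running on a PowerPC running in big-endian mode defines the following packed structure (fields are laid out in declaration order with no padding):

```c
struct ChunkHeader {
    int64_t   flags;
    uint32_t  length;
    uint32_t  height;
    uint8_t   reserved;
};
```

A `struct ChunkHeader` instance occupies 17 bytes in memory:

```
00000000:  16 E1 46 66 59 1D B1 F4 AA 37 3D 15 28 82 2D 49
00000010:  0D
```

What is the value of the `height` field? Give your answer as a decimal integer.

`height` follows `flags` (8 B), `length` (4 B), so it starts at offset 8 + 4 = 12 and occupies 4 bytes.
Bytes at offsets 12..15: 28 82 2D 49.
Big-endian: lowest address holds the most-significant byte.
The bytes are already most-significant first: 0x28822D49.
0x28822D49 = 679619913.

679619913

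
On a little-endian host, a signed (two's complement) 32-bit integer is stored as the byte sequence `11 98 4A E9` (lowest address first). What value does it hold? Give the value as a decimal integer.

-380987375

In little-endian order the low byte comes first in memory.
Reassemble most-significant byte first: E9 4A 98 11 → 0xE94A9811.
Top bit is set, so as a signed 32-bit value this is 0xE94A9811 − 2^32 = -380987375.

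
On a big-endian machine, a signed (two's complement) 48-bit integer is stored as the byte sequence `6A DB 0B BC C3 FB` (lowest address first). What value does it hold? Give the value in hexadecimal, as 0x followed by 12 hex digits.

Big-endian stores the most-significant byte at the lowest address.
The bytes are already most-significant first: 0x6ADB0BBCC3FB.

0x6ADB0BBCC3FB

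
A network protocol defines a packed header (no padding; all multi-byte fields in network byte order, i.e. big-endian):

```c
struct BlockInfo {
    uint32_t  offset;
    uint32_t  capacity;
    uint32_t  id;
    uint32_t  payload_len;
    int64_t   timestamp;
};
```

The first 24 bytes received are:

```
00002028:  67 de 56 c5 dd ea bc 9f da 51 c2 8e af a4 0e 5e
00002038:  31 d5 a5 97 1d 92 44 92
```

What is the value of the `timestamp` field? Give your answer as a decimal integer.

3590958346352608402

`timestamp` follows `offset` (4 B), `capacity` (4 B), `id` (4 B), `payload_len` (4 B), so it starts at offset 4 + 4 + 4 + 4 = 16 and occupies 8 bytes.
Bytes at offsets 16..23: 31 D5 A5 97 1D 92 44 92.
In big-endian order the high byte comes first in memory.
The bytes are already most-significant first: 0x31D5A5971D924492.
0x31D5A5971D924492 = 3590958346352608402.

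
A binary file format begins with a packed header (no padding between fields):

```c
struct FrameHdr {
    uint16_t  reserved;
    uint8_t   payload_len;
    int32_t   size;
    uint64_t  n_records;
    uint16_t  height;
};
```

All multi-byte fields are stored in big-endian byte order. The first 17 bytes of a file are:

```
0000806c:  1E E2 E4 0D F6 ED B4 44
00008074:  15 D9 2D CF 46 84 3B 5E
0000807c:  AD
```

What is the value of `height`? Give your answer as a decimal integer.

24237

`height` follows `reserved` (2 B), `payload_len` (1 B), `size` (4 B), `n_records` (8 B), so it starts at offset 2 + 1 + 4 + 8 = 15 and occupies 2 bytes.
Bytes at offsets 15..16: 5E AD.
Big-endian: lowest address holds the most-significant byte.
The bytes are already most-significant first: 0x5EAD.
0x5EAD = 24237.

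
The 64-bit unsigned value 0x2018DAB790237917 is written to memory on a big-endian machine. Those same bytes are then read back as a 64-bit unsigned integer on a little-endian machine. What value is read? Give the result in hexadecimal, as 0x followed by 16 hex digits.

Stored big-endian, the bytes at ascending addresses are 20 18 DA B7 90 23 79 17.
Read back as little-endian, the first byte is least significant, giving 0x17792390B7DA1820.

0x17792390B7DA1820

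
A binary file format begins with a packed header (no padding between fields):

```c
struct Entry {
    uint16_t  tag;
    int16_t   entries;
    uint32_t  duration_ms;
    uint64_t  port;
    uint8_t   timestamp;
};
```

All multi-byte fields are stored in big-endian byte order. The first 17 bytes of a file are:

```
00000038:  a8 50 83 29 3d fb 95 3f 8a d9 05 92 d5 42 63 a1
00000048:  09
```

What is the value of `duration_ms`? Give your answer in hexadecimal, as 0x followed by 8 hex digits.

0x3DFB953F

`duration_ms` follows `tag` (2 B), `entries` (2 B), so it starts at offset 2 + 2 = 4 and occupies 4 bytes.
Bytes at offsets 4..7: 3D FB 95 3F.
Big-endian stores the most-significant byte at the lowest address.
The bytes are already most-significant first: 0x3DFB953F.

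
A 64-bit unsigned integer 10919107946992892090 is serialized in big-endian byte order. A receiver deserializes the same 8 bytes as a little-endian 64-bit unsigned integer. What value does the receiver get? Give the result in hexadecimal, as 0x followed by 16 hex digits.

0xBAF8A76CD3768897

10919107946992892090 in 64-bit hexadecimal is 0x978876D36CA7F8BA.
Stored big-endian, the bytes at ascending addresses are 97 88 76 D3 6C A7 F8 BA.
Read back as little-endian, the first byte is least significant, giving 0xBAF8A76CD3768897.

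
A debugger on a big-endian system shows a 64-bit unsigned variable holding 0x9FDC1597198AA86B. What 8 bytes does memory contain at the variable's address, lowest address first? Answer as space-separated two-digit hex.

9F DC 15 97 19 8A A8 6B

Split into bytes (most-significant first): 9F DC 15 97 19 8A A8 6B.
In big-endian order the high byte comes first in memory.
So the memory order matches the most-significant-first order: 9F DC 15 97 19 8A A8 6B.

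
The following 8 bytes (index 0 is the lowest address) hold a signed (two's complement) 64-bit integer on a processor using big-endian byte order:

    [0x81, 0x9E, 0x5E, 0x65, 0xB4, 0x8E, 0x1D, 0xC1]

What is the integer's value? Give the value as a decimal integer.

Big-endian: lowest address holds the most-significant byte.
The bytes are already most-significant first: 0x819E5E65B48E1DC1.
Top bit is set, so as a signed 64-bit value this is 0x819E5E65B48E1DC1 − 2^64 = -9106737605582643775.

-9106737605582643775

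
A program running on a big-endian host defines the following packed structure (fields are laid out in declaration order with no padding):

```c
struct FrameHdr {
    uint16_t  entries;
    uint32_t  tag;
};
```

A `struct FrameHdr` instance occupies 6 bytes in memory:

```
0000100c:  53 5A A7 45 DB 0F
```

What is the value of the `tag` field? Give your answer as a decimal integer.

2806373135

`tag` follows `entries` (2 bytes), so it starts at byte offset 2 and occupies 4 bytes.
Bytes at offsets 2..5: A7 45 DB 0F.
Big-endian stores the most-significant byte at the lowest address.
The bytes are already most-significant first: 0xA745DB0F.
0xA745DB0F = 2806373135.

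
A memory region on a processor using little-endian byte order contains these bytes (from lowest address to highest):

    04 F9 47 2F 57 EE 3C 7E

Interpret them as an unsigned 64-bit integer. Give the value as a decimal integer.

9096407405604370692

Little-endian stores the least-significant byte at the lowest address.
Reassemble most-significant byte first: 7E 3C EE 57 2F 47 F9 04 → 0x7E3CEE572F47F904.
0x7E3CEE572F47F904 = 9096407405604370692.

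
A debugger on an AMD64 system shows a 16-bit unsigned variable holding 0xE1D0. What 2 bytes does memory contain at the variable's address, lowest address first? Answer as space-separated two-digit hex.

Split into bytes (most-significant first): E1 D0.
Little-endian: lowest address holds the least-significant byte.
So at ascending addresses the bytes are D0 E1.

D0 E1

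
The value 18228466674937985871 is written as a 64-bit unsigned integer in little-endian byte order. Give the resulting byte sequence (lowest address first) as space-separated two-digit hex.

18228466674937985871 in hexadecimal, padded to 64 bits, is 0xFCF885DCBFB97B4F.
Split into bytes (most-significant first): FC F8 85 DC BF B9 7B 4F.
Little-endian: lowest address holds the least-significant byte.
So at ascending addresses the bytes are 4F 7B B9 BF DC 85 F8 FC.

4F 7B B9 BF DC 85 F8 FC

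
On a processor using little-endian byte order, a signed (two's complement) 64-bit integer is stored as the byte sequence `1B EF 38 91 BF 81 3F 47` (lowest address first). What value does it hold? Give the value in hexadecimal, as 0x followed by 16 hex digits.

0x473F81BF9138EF1B

In little-endian order the low byte comes first in memory.
Reassemble most-significant byte first: 47 3F 81 BF 91 38 EF 1B → 0x473F81BF9138EF1B.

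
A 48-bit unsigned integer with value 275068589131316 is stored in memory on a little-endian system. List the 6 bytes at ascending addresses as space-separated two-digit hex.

275068589131316 in hexadecimal, padded to 48 bits, is 0xFA2C658B4634.
Split into bytes (most-significant first): FA 2C 65 8B 46 34.
Little-endian stores the least-significant byte at the lowest address.
So at ascending addresses the bytes are 34 46 8B 65 2C FA.

34 46 8B 65 2C FA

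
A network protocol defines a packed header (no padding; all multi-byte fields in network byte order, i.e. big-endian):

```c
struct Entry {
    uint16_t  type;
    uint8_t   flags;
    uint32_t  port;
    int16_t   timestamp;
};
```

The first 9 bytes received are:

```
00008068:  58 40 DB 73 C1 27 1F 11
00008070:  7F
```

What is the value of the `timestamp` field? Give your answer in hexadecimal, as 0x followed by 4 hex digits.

`timestamp` follows `type` (2 B), `flags` (1 B), `port` (4 B), so it starts at offset 2 + 1 + 4 = 7 and occupies 2 bytes.
Bytes at offsets 7..8: 11 7F.
Big-endian: lowest address holds the most-significant byte.
The bytes are already most-significant first: 0x117F.

0x117F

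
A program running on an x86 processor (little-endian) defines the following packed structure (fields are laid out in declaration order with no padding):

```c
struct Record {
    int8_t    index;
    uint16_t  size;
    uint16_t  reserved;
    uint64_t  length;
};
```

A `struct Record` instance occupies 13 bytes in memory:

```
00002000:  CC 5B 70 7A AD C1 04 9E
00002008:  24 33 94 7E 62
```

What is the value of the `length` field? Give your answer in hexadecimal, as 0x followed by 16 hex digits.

0x627E9433249E04C1

`length` follows `index` (1 B), `size` (2 B), `reserved` (2 B), so it starts at offset 1 + 2 + 2 = 5 and occupies 8 bytes.
Bytes at offsets 5..12: C1 04 9E 24 33 94 7E 62.
Little-endian: lowest address holds the least-significant byte.
Reassemble most-significant byte first: 62 7E 94 33 24 9E 04 C1 → 0x627E9433249E04C1.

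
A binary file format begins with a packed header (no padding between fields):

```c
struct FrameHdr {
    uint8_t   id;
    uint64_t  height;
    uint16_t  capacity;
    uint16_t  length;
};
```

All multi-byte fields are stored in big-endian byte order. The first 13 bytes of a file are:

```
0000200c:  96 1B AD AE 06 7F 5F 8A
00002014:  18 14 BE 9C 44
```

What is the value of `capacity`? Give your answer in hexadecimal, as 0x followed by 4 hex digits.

0x14BE

`capacity` follows `id` (1 B), `height` (8 B), so it starts at offset 1 + 8 = 9 and occupies 2 bytes.
Bytes at offsets 9..10: 14 BE.
Big-endian: lowest address holds the most-significant byte.
The bytes are already most-significant first: 0x14BE.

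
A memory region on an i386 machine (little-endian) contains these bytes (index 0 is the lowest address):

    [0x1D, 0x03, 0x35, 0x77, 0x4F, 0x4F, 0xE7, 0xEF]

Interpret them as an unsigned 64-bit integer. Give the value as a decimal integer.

17286872897405911837

In little-endian order the low byte comes first in memory.
Reassemble most-significant byte first: EF E7 4F 4F 77 35 03 1D → 0xEFE74F4F7735031D.
0xEFE74F4F7735031D = 17286872897405911837.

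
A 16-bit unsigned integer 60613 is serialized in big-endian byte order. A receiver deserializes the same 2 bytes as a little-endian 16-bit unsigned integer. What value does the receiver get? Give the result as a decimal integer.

60613 in 16-bit hexadecimal is 0xECC5.
Stored big-endian, the bytes at ascending addresses are EC C5.
Read back as little-endian, the first byte is least significant, giving 0xC5EC.
0xC5EC = 50668.

50668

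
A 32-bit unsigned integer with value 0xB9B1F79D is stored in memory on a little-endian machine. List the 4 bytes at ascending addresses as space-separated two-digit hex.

9D F7 B1 B9

Split into bytes (most-significant first): B9 B1 F7 9D.
Little-endian stores the least-significant byte at the lowest address.
So at ascending addresses the bytes are 9D F7 B1 B9.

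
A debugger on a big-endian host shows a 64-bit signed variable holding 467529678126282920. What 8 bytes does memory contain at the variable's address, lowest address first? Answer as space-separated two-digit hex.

467529678126282920 in hexadecimal, padded to 64 bits, is 0x067CFFC3E2AB78A8.
Split into bytes (most-significant first): 06 7C FF C3 E2 AB 78 A8.
Big-endian stores the most-significant byte at the lowest address.
So the memory order matches the most-significant-first order: 06 7C FF C3 E2 AB 78 A8.

06 7C FF C3 E2 AB 78 A8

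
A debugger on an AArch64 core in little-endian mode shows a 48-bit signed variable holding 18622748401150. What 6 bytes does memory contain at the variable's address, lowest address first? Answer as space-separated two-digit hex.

18622748401150 in hexadecimal, padded to 48 bits, is 0x10EFF24D9DFE.
Split into bytes (most-significant first): 10 EF F2 4D 9D FE.
In little-endian order the low byte comes first in memory.
So at ascending addresses the bytes are FE 9D 4D F2 EF 10.

FE 9D 4D F2 EF 10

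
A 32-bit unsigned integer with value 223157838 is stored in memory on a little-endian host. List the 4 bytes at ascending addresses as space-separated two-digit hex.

4E 1E 4D 0D

223157838 in hexadecimal, padded to 32 bits, is 0x0D4D1E4E.
Split into bytes (most-significant first): 0D 4D 1E 4E.
Little-endian stores the least-significant byte at the lowest address.
So at ascending addresses the bytes are 4E 1E 4D 0D.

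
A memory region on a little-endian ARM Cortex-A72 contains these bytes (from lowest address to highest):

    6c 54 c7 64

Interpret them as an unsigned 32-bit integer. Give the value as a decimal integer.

1690784876

Little-endian: lowest address holds the least-significant byte.
Reassemble most-significant byte first: 64 C7 54 6C → 0x64C7546C.
0x64C7546C = 1690784876.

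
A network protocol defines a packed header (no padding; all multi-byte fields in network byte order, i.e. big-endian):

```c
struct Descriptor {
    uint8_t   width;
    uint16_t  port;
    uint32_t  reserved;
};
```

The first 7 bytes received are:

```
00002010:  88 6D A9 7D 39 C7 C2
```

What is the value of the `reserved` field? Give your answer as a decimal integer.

`reserved` follows `width` (1 B), `port` (2 B), so it starts at offset 1 + 2 = 3 and occupies 4 bytes.
Bytes at offsets 3..6: 7D 39 C7 C2.
Big-endian stores the most-significant byte at the lowest address.
The bytes are already most-significant first: 0x7D39C7C2.
0x7D39C7C2 = 2100938690.

2100938690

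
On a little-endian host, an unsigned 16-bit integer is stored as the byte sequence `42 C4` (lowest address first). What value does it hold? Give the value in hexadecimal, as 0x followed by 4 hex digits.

Little-endian stores the least-significant byte at the lowest address.
Reassemble most-significant byte first: C4 42 → 0xC442.

0xC442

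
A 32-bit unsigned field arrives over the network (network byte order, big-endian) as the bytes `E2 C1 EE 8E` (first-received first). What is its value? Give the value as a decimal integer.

In big-endian order the high byte comes first in memory.
The bytes are already most-significant first: 0xE2C1EE8E.
0xE2C1EE8E = 3804360334.

3804360334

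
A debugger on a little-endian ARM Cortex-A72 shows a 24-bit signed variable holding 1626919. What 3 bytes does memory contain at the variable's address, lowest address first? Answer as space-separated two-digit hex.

1626919 in hexadecimal, padded to 24 bits, is 0x18D327.
Split into bytes (most-significant first): 18 D3 27.
Little-endian stores the least-significant byte at the lowest address.
So at ascending addresses the bytes are 27 D3 18.

27 D3 18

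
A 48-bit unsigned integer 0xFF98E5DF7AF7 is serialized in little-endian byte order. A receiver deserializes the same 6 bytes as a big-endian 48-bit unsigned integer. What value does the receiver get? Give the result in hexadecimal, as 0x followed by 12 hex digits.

0xF77ADFE598FF

Stored little-endian, the bytes at ascending addresses are F7 7A DF E5 98 FF.
Read back as big-endian, the last byte is least significant, giving 0xF77ADFE598FF.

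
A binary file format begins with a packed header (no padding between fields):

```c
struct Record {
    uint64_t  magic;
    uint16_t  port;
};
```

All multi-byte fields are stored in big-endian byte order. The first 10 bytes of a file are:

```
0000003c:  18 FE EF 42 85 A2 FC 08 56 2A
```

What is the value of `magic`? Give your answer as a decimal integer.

1801139969983708168

`magic` is the first field, at byte offset 0, occupying 8 bytes.
Bytes at offsets 0..7: 18 FE EF 42 85 A2 FC 08.
In big-endian order the high byte comes first in memory.
The bytes are already most-significant first: 0x18FEEF4285A2FC08.
0x18FEEF4285A2FC08 = 1801139969983708168.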